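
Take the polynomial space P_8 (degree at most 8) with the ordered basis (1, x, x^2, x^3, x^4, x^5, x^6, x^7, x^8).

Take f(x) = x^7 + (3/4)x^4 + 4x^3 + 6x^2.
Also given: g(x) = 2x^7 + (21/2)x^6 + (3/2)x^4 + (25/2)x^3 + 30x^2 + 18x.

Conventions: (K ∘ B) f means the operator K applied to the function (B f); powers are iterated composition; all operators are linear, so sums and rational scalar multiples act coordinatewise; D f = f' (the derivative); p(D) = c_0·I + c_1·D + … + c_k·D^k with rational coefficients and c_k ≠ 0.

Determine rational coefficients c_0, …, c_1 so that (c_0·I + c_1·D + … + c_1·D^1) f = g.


D^0 f = x^7 + (3/4)x^4 + 4x^3 + 6x^2
D^1 f = 7x^6 + 3x^3 + 12x^2 + 12x
matching coefficients of g against c_0 f + c_1 Df + … from the top degree down determines the c_i
solution: c_0 = 2, c_1 = 3/2

c_0 = 2, c_1 = 3/2


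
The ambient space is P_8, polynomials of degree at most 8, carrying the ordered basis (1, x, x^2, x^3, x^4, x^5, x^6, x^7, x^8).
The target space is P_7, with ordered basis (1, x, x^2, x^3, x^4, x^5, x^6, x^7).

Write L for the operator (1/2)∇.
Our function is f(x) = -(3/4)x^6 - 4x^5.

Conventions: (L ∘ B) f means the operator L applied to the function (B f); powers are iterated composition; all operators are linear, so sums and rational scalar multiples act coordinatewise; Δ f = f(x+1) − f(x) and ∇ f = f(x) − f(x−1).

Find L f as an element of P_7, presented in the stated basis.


g(x) = -(9/4)x^5 - (35/8)x^4 + (25/2)x^3 - (115/8)x^2 + (31/4)x - 13/8

∇ f = -(9/2)x^5 - (35/4)x^4 + 25x^3 - (115/4)x^2 + (31/2)x - 13/4
((1/2)∇) f = -(9/4)x^5 - (35/8)x^4 + (25/2)x^3 - (115/8)x^2 + (31/4)x - 13/8


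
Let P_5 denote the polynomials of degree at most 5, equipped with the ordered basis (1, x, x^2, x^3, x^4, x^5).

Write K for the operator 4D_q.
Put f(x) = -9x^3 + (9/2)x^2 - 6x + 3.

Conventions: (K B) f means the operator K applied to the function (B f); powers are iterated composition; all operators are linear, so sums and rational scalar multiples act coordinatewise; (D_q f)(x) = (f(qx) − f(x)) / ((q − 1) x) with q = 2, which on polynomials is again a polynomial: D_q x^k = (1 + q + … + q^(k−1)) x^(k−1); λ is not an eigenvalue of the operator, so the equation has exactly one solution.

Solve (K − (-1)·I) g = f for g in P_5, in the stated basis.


the image equals g(x) = -9x^3 + (513/2)x^2 - 3084x + 12339

write g with unknown coordinates in the stated basis and equate coefficients in (K − (-1)·I) g = f
solving from the highest basis element down gives g = -9x^3 + (513/2)x^2 - 3084x + 12339
check: K g = -252x^2 + 3078x - 12336
so K g − (-1)·g = -9x^3 + (9/2)x^2 - 6x + 3 = f ✓


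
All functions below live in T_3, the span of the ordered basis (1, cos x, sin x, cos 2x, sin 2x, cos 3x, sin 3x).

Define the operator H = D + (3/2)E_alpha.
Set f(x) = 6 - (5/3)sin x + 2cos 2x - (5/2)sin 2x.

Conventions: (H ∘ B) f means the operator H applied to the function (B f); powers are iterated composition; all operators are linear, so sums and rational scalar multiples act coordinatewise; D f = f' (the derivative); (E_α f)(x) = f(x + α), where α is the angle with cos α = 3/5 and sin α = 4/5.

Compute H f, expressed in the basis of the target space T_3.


D f = -(5/3)cos x - 5cos 2x - 4sin 2x
E_alpha f = 6 - (4/3)cos x - sin x - (74/25)cos 2x - (61/50)sin 2x
((3/2)E_alpha) f = 9 - 2cos x - (3/2)sin x - (111/25)cos 2x - (183/100)sin 2x
(D + (3/2)E_alpha) f = 9 - (11/3)cos x - (3/2)sin x - (236/25)cos 2x - (583/100)sin 2x

the result is g(x) = 9 - (11/3)cos x - (3/2)sin x - (236/25)cos 2x - (583/100)sin 2x


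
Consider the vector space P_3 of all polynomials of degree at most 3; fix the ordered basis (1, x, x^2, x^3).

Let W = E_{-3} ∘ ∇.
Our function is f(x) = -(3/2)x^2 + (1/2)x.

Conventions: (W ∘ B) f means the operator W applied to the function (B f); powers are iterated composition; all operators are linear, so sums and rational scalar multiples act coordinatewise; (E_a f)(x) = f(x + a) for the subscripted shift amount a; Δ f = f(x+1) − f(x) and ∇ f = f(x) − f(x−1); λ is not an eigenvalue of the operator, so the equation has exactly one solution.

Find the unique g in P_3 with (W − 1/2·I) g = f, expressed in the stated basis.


g(x) = 3x^2 + 11x - 20

write g with unknown coordinates in the stated basis and equate coefficients in (W − 1/2·I) g = f
solving from the highest basis element down gives g = 3x^2 + 11x - 20
check: W g = 6x - 10
so W g − 1/2·g = -(3/2)x^2 + (1/2)x = f ✓


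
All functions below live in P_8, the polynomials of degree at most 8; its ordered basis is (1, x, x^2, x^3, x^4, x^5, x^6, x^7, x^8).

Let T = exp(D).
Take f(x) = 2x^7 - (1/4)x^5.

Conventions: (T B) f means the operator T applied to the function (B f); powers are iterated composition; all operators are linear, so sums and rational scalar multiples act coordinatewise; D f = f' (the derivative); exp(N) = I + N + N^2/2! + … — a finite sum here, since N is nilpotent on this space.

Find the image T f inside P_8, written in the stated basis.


g(x) = 2x^7 + 14x^6 + (167/4)x^5 + (275/4)x^4 + (135/2)x^3 + (79/2)x^2 + (51/4)x + 7/4

order-1 term: 14x^6 - (5/4)x^4
order-2 term: 42x^5 - (5/2)x^3
order-3 term: 70x^4 - (5/2)x^2
order-4 term: 70x^3 - (5/4)x
order-5 term: 42x^2 - 1/4
order-6 term: 14x
order-7 term: 2
the series for exp(D) f terminates at order 7
exp(D) f = 2x^7 + 14x^6 + (167/4)x^5 + (275/4)x^4 + (135/2)x^3 + (79/2)x^2 + (51/4)x + 7/4


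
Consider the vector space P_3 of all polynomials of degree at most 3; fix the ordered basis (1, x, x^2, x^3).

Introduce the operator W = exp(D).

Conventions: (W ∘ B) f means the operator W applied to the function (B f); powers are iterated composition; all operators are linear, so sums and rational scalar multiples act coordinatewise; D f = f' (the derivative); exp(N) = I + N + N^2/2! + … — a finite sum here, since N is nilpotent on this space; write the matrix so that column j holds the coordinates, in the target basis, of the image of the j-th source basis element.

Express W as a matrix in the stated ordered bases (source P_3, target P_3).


the matrix is [[1, 1, 1, 1]; [0, 1, 2, 3]; [0, 0, 1, 3]; [0, 0, 0, 1]] (rows listed top to bottom)

image of 1: 1
image of x: x + 1
image of x^2: x^2 + 2x + 1
image of x^3: x^3 + 3x^2 + 3x + 1
each image's coordinates form column j of the matrix


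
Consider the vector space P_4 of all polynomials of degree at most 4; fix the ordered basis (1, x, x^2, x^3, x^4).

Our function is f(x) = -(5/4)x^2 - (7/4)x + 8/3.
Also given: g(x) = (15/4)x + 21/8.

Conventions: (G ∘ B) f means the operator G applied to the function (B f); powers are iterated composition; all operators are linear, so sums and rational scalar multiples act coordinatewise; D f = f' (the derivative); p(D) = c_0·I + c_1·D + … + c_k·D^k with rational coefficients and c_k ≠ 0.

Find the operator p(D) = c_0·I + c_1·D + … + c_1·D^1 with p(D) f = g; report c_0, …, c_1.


c_0 = 0, c_1 = -3/2

D^0 f = -(5/4)x^2 - (7/4)x + 8/3
D^1 f = -(5/2)x - 7/4
matching coefficients of g against c_0 f + c_1 Df + … from the top degree down determines the c_i
solution: c_0 = 0, c_1 = -3/2


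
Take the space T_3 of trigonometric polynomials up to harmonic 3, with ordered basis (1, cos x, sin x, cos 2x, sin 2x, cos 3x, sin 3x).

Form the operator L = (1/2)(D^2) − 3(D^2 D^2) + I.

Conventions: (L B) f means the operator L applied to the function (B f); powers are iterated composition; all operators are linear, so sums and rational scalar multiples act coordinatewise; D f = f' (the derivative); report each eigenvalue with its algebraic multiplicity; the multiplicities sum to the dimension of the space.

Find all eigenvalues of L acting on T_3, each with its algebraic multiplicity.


image of 1: 1
image of cos x: -(5/2)cos x
image of sin x: -(5/2)sin x
image of cos 2x: -49cos 2x
image of sin 2x: -49sin 2x
image of cos 3x: -(493/2)cos 3x
image of sin 3x: -(493/2)sin 3x
the matrix is diagonal; its diagonal is (1, -5/2, -5/2, -49, -49, -493/2, -493/2)
for a triangular matrix the eigenvalues are the diagonal entries, with algebraic multiplicity their repetition count

λ = -493/2 (multiplicity 2), λ = -49 (multiplicity 2), λ = -5/2 (multiplicity 2), λ = 1 (multiplicity 1)


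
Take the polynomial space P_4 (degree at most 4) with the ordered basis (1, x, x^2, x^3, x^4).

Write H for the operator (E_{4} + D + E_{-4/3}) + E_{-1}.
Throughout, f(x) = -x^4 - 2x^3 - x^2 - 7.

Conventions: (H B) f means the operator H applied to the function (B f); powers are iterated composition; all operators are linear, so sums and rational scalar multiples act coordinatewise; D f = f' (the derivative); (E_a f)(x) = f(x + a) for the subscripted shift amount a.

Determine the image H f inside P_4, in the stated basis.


the image equals g(x) = -3x^4 - (50/3)x^3 - (395/3)x^2 - (9734/27)x - 34117/81

E_{4} f = -x^4 - 18x^3 - 121x^2 - 360x - 407
D f = -4x^3 - 6x^2 - 2x
E_{-4/3} f = -x^4 + (10/3)x^3 - (11/3)x^2 + (40/27)x - 583/81
(E_{4} + D + E_{-4/3}) f = -2x^4 - (56/3)x^3 - (392/3)x^2 - (9734/27)x - 33550/81
E_{-1} f = -x^4 + 2x^3 - x^2 - 7
((E_{4} + D + E_{-4/3}) + E_{-1}) f = -3x^4 - (50/3)x^3 - (395/3)x^2 - (9734/27)x - 34117/81


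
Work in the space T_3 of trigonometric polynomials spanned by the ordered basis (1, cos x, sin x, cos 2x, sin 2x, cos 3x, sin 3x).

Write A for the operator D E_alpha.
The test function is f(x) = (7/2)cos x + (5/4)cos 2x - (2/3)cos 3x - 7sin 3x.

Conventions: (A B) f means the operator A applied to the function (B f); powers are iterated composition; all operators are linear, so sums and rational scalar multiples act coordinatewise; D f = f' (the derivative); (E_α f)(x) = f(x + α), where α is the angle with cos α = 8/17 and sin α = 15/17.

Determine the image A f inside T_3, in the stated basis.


E_alpha f = (28/17)cos x - (105/34)sin x - (805/1156)cos 2x - (300/289)sin 2x + (20171/14739)cos 3x + (33886/4913)sin 3x
D E_alpha f = -(105/34)cos x - (28/17)sin x - (600/289)cos 2x + (805/578)sin 2x + (101658/4913)cos 3x - (20171/4913)sin 3x

the result is g(x) = -(105/34)cos x - (28/17)sin x - (600/289)cos 2x + (805/578)sin 2x + (101658/4913)cos 3x - (20171/4913)sin 3x


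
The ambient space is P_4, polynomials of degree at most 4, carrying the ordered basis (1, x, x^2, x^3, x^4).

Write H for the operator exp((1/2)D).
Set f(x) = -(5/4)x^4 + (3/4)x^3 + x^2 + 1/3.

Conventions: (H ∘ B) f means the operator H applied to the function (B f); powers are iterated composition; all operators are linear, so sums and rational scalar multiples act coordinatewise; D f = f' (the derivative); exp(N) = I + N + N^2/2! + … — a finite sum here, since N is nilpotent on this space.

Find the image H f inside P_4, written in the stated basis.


order-1 term: -(5/2)x^3 + (9/8)x^2 + x
order-2 term: -(15/8)x^2 + (9/16)x + 1/4
order-3 term: -(5/8)x + 3/32
order-4 term: -5/64
the series for exp((1/2)D) f terminates at order 4
exp((1/2)D) f = -(5/4)x^4 - (7/4)x^3 + (1/4)x^2 + (15/16)x + 115/192

g(x) = -(5/4)x^4 - (7/4)x^3 + (1/4)x^2 + (15/16)x + 115/192


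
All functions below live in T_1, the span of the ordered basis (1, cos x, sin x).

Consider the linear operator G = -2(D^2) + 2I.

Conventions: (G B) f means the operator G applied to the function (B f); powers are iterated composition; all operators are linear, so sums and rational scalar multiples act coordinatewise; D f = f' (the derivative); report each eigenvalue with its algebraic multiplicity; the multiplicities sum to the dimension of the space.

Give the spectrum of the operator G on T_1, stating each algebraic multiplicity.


λ = 2 (multiplicity 1), λ = 4 (multiplicity 2)

image of 1: 2
image of cos x: 4cos x
image of sin x: 4sin x
the matrix is diagonal; its diagonal is (2, 4, 4)
for a triangular matrix the eigenvalues are the diagonal entries, with algebraic multiplicity their repetition count


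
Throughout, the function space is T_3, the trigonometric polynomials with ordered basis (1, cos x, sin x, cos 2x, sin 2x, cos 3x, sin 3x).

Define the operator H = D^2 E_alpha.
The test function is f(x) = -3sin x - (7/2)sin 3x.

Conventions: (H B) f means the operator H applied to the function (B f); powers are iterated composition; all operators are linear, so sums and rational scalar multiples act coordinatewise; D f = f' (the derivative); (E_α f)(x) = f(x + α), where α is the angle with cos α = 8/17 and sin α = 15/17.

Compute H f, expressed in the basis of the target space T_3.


the result is g(x) = (45/17)cos x + (24/17)sin x - (31185/9826)cos 3x - (153972/4913)sin 3x

E_alpha f = -(45/17)cos x - (24/17)sin x + (3465/9826)cos 3x + (17108/4913)sin 3x
D E_alpha f = -(24/17)cos x + (45/17)sin x + (51324/4913)cos 3x - (10395/9826)sin 3x
D D E_alpha f = (45/17)cos x + (24/17)sin x - (31185/9826)cos 3x - (153972/4913)sin 3x


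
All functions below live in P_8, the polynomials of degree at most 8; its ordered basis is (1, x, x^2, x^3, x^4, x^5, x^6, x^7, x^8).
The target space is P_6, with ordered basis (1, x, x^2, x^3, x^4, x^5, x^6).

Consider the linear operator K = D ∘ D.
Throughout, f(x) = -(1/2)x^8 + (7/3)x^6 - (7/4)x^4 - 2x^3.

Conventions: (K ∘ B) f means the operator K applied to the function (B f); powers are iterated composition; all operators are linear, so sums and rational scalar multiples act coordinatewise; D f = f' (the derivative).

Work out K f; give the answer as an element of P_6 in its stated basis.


the image equals g(x) = -28x^6 + 70x^4 - 21x^2 - 12x

D f = -4x^7 + 14x^5 - 7x^3 - 6x^2
D D f = -28x^6 + 70x^4 - 21x^2 - 12x


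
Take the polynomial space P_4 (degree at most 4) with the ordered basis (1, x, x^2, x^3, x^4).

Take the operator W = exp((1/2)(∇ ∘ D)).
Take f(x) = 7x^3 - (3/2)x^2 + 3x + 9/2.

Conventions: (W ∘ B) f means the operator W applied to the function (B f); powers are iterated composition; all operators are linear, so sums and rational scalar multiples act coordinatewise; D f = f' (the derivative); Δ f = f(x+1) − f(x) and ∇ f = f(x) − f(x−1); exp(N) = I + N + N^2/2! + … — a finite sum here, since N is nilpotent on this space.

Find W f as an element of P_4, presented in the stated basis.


order-1 term: 21x - 12
the series for exp((1/2)(∇ ∘ D)) f terminates at order 1
exp((1/2)(∇ ∘ D)) f = 7x^3 - (3/2)x^2 + 24x - 15/2

the image equals g(x) = 7x^3 - (3/2)x^2 + 24x - 15/2


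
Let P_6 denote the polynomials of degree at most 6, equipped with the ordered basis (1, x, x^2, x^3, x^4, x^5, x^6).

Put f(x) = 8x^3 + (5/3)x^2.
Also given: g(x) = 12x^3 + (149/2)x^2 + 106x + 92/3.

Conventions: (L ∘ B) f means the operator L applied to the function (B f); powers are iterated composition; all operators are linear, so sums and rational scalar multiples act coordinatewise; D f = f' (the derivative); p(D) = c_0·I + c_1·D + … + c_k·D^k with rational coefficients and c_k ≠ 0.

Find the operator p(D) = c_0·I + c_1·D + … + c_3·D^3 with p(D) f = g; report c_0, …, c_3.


c_0 = 3/2, c_1 = 3, c_2 = 2, c_3 = 1/2

D^0 f = 8x^3 + (5/3)x^2
D^1 f = 24x^2 + (10/3)x
D^2 f = 48x + 10/3
D^3 f = 48
matching coefficients of g against c_0 f + c_1 Df + … from the top degree down determines the c_i
solution: c_0 = 3/2, c_1 = 3, c_2 = 2, c_3 = 1/2


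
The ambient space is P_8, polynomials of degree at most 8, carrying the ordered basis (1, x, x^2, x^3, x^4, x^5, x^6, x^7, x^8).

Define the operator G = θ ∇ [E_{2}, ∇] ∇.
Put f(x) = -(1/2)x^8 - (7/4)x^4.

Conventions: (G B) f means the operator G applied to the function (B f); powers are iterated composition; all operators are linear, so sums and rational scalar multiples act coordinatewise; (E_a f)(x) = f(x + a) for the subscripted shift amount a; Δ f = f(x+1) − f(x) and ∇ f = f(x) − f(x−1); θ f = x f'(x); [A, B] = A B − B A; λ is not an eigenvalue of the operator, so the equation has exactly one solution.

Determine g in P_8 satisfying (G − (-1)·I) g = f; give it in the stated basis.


the result is g(x) = -(1/2)x^8 - (7/4)x^4

write g with unknown coordinates in the stated basis and equate coefficients in (G − (-1)·I) g = f
solving from the highest basis element down gives g = -(1/2)x^8 - (7/4)x^4
check: G g = 0
so G g − (-1)·g = -(1/2)x^8 - (7/4)x^4 = f ✓


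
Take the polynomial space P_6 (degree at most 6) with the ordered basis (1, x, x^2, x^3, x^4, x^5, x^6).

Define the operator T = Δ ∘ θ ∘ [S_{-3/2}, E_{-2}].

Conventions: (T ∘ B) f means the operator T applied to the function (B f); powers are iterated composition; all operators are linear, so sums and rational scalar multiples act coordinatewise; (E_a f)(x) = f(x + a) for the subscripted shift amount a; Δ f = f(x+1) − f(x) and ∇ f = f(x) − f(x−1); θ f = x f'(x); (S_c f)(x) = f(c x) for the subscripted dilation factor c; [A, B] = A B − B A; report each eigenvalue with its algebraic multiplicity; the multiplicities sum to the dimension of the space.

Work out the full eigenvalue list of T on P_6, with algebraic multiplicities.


λ = 0 (multiplicity 7)

image of 1: 0
image of x: 0
image of x^2: 15
image of x^3: -135x - 45
image of x^4: (1215/2)x^2 + (675/2)x + 555/2
image of x^5: -2025x^3 - (6075/4)x^2 - (14625/4)x - 2175/2
image of x^6: (91125/16)x^4 + (42525/8)x^3 + (188325/8)x^2 + (193725/16)x + 76725/16
the matrix is upper triangular; its diagonal is (0, 0, 0, 0, 0, 0, 0)
for a triangular matrix the eigenvalues are the diagonal entries, with algebraic multiplicity their repetition count


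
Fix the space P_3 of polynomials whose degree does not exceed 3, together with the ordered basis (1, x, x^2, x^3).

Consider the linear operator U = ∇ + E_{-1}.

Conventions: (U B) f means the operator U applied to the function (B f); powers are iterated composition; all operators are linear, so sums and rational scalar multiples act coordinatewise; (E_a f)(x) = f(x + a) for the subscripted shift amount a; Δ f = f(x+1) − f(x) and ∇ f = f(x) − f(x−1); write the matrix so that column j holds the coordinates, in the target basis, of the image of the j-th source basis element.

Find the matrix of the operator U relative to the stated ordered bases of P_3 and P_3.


image of 1: 1
image of x: x
image of x^2: x^2
image of x^3: x^3
each image's coordinates form column j of the matrix

the matrix is [[1, 0, 0, 0]; [0, 1, 0, 0]; [0, 0, 1, 0]; [0, 0, 0, 1]] (rows listed top to bottom)


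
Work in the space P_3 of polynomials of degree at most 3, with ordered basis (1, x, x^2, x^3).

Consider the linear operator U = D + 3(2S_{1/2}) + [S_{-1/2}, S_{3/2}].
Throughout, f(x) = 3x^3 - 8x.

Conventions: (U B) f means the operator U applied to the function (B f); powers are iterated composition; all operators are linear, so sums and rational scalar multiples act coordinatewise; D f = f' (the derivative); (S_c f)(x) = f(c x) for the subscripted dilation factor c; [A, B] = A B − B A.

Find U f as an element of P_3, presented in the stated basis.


the result is g(x) = (9/4)x^3 + 9x^2 - 24x - 8

D f = 9x^2 - 8
S_{1/2} f = (3/8)x^3 - 4x
(2S_{1/2}) f = (3/4)x^3 - 8x
(3(2S_{1/2})) f = (9/4)x^3 - 24x
S_{3/2} f = (81/8)x^3 - 12x
S_{-1/2} S_{3/2} f = -(81/64)x^3 + 6x
S_{-1/2} f = -(3/8)x^3 + 4x
S_{3/2} S_{-1/2} f = -(81/64)x^3 + 6x
[S_{-1/2}, S_{3/2}] f = 0
(D + 3(2S_{1/2}) + [S_{-1/2}, S_{3/2}]) f = (9/4)x^3 + 9x^2 - 24x - 8


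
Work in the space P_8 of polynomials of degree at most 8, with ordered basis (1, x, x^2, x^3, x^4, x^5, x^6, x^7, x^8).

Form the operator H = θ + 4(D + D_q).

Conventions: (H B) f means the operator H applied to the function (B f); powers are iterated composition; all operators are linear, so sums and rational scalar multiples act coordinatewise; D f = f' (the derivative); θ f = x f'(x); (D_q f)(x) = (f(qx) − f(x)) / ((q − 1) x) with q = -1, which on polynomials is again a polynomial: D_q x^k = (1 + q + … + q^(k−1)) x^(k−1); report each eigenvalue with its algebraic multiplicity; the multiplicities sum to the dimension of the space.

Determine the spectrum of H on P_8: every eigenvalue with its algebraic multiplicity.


λ = 0 (multiplicity 1), λ = 1 (multiplicity 1), λ = 2 (multiplicity 1), λ = 3 (multiplicity 1), λ = 4 (multiplicity 1), λ = 5 (multiplicity 1), λ = 6 (multiplicity 1), λ = 7 (multiplicity 1), λ = 8 (multiplicity 1)

image of 1: 0
image of x: x + 8
image of x^2: 2x^2 + 8x
image of x^3: 3x^3 + 16x^2
image of x^4: 4x^4 + 16x^3
image of x^5: 5x^5 + 24x^4
image of x^6: 6x^6 + 24x^5
image of x^7: 7x^7 + 32x^6
image of x^8: 8x^8 + 32x^7
the matrix is upper triangular; its diagonal is (0, 1, 2, 3, 4, 5, 6, 7, 8)
for a triangular matrix the eigenvalues are the diagonal entries, with algebraic multiplicity their repetition count


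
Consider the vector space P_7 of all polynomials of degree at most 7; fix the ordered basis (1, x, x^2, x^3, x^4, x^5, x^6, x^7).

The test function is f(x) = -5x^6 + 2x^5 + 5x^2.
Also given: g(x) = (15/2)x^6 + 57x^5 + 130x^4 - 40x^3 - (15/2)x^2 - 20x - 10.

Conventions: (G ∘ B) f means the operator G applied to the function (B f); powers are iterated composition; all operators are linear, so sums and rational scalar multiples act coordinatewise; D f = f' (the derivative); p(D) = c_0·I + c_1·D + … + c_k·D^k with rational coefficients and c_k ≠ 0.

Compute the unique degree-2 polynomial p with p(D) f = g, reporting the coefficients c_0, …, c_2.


p(D) = -(3/2)·I − 2·D − D^2, i.e. c_0 = -3/2, c_1 = -2, c_2 = -1

D^0 f = -5x^6 + 2x^5 + 5x^2
D^1 f = -30x^5 + 10x^4 + 10x
D^2 f = -150x^4 + 40x^3 + 10
matching coefficients of g against c_0 f + c_1 Df + … from the top degree down determines the c_i
solution: c_0 = -3/2, c_1 = -2, c_2 = -1


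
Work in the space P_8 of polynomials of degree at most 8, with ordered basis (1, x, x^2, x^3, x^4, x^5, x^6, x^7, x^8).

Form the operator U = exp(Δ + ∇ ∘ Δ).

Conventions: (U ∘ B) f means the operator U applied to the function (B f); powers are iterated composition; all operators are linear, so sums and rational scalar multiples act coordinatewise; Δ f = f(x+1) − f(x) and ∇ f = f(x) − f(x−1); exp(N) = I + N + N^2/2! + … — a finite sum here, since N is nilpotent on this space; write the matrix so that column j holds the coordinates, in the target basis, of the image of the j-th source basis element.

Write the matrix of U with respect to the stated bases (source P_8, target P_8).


image of 1: 1
image of x: x + 1
image of x^2: x^2 + 2x + 4
image of x^3: x^3 + 3x^2 + 12x + 11
image of x^4: x^4 + 4x^3 + 24x^2 + 44x + 53
image of x^5: x^5 + 5x^4 + 40x^3 + 110x^2 + 265x + 222
image of x^6: x^6 + 6x^5 + 60x^4 + 220x^3 + 795x^2 + 1332x + 1255
image of x^7: x^7 + 7x^6 + 84x^5 + 385x^4 + 1855x^3 + 4662x^2 + 8785x + 6785
image of x^8: x^8 + 8x^7 + 112x^6 + 616x^5 + 3710x^4 + 12432x^3 + 35140x^2 + 54280x + 44014
each image's coordinates form column j of the matrix

the matrix is [[1, 1, 4, 11, 53, 222, 1255, 6785, 44014]; [0, 1, 2, 12, 44, 265, 1332, 8785, 54280]; [0, 0, 1, 3, 24, 110, 795, 4662, 35140]; [0, 0, 0, 1, 4, 40, 220, 1855, 12432]; [0, 0, 0, 0, 1, 5, 60, 385, 3710]; [0, 0, 0, 0, 0, 1, 6, 84, 616]; [0, 0, 0, 0, 0, 0, 1, 7, 112]; [0, 0, 0, 0, 0, 0, 0, 1, 8]; [0, 0, 0, 0, 0, 0, 0, 0, 1]] (rows listed top to bottom)


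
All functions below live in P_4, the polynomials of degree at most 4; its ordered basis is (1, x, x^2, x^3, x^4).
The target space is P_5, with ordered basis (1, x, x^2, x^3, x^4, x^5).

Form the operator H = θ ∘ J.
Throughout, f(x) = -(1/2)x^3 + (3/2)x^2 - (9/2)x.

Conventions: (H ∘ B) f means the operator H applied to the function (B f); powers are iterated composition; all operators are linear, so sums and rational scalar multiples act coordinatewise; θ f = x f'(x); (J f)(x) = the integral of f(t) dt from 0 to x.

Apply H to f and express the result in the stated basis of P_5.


the image equals g(x) = -(1/2)x^4 + (3/2)x^3 - (9/2)x^2

J f = -(1/8)x^4 + (1/2)x^3 - (9/4)x^2
θ J f = -(1/2)x^4 + (3/2)x^3 - (9/2)x^2


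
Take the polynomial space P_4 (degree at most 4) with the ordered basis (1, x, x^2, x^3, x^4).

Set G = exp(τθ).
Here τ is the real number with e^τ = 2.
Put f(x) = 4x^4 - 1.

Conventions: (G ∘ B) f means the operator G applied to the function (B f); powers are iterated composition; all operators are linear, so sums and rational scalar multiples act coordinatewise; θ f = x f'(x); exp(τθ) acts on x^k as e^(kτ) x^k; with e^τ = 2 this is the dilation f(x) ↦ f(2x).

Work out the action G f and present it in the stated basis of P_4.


exp(τθ) x^k = e^(kτ) x^k; with e^τ = 2 this sends x^k to 2^k x^k
x^4 ↦ 16 x^4
applying this coordinatewise to f: exp(τθ) f = 64x^4 - 1

g(x) = 64x^4 - 1


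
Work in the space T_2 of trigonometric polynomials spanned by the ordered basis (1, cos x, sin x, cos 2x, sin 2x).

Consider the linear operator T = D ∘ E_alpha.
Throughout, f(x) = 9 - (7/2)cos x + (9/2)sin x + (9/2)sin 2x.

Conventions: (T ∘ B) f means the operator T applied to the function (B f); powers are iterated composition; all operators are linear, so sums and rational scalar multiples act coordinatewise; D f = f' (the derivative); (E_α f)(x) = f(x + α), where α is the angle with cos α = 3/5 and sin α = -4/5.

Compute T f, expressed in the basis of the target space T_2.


E_alpha f = 9 - (57/10)cos x - (1/10)sin x - (108/25)cos 2x - (63/50)sin 2x
D E_alpha f = -(1/10)cos x + (57/10)sin x - (63/25)cos 2x + (216/25)sin 2x

g(x) = -(1/10)cos x + (57/10)sin x - (63/25)cos 2x + (216/25)sin 2x


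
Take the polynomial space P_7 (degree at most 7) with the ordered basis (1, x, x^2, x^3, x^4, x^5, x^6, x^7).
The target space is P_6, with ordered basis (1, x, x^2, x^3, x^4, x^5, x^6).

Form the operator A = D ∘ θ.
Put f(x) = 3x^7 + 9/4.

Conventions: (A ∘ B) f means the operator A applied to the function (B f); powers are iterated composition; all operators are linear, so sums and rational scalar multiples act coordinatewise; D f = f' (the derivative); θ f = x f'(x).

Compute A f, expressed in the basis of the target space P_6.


θ f = 21x^7
D θ f = 147x^6

the image equals g(x) = 147x^6


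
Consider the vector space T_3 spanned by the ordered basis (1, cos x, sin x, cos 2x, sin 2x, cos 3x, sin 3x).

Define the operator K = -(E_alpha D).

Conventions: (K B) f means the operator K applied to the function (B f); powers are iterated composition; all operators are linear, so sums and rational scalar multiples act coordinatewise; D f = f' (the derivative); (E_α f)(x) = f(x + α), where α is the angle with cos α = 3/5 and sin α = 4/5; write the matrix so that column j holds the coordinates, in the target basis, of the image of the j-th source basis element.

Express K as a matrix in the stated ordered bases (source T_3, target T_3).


image of 1: 0
image of cos x: (4/5)cos x + (3/5)sin x
image of sin x: -(3/5)cos x + (4/5)sin x
image of cos 2x: (48/25)cos 2x - (14/25)sin 2x
image of sin 2x: (14/25)cos 2x + (48/25)sin 2x
image of cos 3x: (132/125)cos 3x - (351/125)sin 3x
image of sin 3x: (351/125)cos 3x + (132/125)sin 3x
each image's coordinates form column j of the matrix

the matrix is [[0, 0, 0, 0, 0, 0, 0]; [0, 4/5, -3/5, 0, 0, 0, 0]; [0, 3/5, 4/5, 0, 0, 0, 0]; [0, 0, 0, 48/25, 14/25, 0, 0]; [0, 0, 0, -14/25, 48/25, 0, 0]; [0, 0, 0, 0, 0, 132/125, 351/125]; [0, 0, 0, 0, 0, -351/125, 132/125]] (rows listed top to bottom)


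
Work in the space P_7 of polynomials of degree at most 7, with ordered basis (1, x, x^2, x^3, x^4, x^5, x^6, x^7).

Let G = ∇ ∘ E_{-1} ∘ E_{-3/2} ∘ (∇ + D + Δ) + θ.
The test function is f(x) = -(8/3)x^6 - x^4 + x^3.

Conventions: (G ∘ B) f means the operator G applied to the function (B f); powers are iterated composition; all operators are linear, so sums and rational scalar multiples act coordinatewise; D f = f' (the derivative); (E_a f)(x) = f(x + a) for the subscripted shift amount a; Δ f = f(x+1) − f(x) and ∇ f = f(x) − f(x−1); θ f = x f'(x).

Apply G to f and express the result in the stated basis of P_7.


the image equals g(x) = -16x^6 - 244x^4 + 2883x^3 - 13436x^2 + 28794x - 71552/3

∇ f = -16x^5 + 40x^4 - (172/3)x^3 + 49x^2 - 23x + 14/3
D f = -16x^5 - 4x^3 + 3x^2
Δ f = -16x^5 - 40x^4 - (172/3)x^3 - 43x^2 - 17x - 8/3
(∇ + D + Δ) f = -48x^5 - (356/3)x^3 + 9x^2 - 40x + 2
E_{-3/2} (∇ + D + Δ) f = -48x^5 + 360x^4 - (3596/3)x^3 + 2163x^2 - 2083x + 3389/4
E_{-1} E_{-3/2} (∇ + D + Δ) f = -48x^5 + 600x^4 - (9356/3)x^3 + 8399x^2 - 11685x + 80399/12
∇ E_{-1} E_{-3/2} (∇ + D + Δ) f = -240x^4 + 2880x^3 - 13436x^2 + 28794x - 71552/3
θ f = -16x^6 - 4x^4 + 3x^3
(∇ ∘ E_{-1} ∘ E_{-3/2} ∘ (∇ + D + Δ) + θ) f = -16x^6 - 244x^4 + 2883x^3 - 13436x^2 + 28794x - 71552/3


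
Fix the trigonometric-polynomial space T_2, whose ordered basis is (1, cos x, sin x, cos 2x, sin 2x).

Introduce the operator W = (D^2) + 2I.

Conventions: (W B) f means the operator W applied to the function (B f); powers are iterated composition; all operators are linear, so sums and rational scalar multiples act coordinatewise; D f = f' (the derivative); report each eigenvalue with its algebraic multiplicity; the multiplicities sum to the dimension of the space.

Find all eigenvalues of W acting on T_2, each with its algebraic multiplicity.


λ = -2 (multiplicity 2), λ = 1 (multiplicity 2), λ = 2 (multiplicity 1)

image of 1: 2
image of cos x: cos x
image of sin x: sin x
image of cos 2x: -2cos 2x
image of sin 2x: -2sin 2x
the matrix is diagonal; its diagonal is (2, 1, 1, -2, -2)
for a triangular matrix the eigenvalues are the diagonal entries, with algebraic multiplicity their repetition count


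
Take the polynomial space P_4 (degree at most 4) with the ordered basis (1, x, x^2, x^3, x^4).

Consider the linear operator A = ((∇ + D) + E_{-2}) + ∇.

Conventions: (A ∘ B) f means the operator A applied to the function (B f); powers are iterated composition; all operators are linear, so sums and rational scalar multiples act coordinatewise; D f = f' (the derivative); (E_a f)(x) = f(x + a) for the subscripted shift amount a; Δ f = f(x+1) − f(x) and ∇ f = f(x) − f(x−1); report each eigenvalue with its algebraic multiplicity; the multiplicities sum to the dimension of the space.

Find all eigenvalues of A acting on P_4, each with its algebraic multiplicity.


λ = 1 (multiplicity 5)

image of 1: 1
image of x: x + 1
image of x^2: x^2 + 2x + 2
image of x^3: x^3 + 3x^2 + 6x - 6
image of x^4: x^4 + 4x^3 + 12x^2 - 24x + 14
the matrix is upper triangular; its diagonal is (1, 1, 1, 1, 1)
for a triangular matrix the eigenvalues are the diagonal entries, with algebraic multiplicity their repetition count


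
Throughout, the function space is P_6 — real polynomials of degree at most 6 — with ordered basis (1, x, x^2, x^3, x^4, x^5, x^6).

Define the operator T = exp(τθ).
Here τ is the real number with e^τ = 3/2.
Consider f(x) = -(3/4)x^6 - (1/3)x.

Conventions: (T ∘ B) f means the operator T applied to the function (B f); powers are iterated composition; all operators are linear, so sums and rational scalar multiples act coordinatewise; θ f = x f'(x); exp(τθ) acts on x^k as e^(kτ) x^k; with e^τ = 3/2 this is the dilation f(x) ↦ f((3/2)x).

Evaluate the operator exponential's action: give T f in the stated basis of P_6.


exp(τθ) x^k = e^(kτ) x^k; with e^τ = 3/2 this sends x^k to (3/2)^k x^k
x ↦ 3/2 x
x^6 ↦ 729/64 x^6
applying this coordinatewise to f: exp(τθ) f = -(2187/256)x^6 - (1/2)x

g(x) = -(2187/256)x^6 - (1/2)x


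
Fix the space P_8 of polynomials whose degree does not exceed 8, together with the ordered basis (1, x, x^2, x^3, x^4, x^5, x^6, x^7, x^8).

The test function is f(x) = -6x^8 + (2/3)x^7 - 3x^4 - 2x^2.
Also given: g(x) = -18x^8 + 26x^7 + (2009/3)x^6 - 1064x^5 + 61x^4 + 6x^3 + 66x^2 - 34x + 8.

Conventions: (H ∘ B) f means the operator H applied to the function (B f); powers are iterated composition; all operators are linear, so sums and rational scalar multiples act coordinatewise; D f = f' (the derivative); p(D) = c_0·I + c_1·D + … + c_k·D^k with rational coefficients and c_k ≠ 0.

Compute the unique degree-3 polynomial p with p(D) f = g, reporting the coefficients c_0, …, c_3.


c_0 = 3, c_1 = -1/2, c_2 = -2, c_3 = 1/2

D^0 f = -6x^8 + (2/3)x^7 - 3x^4 - 2x^2
D^1 f = -48x^7 + (14/3)x^6 - 12x^3 - 4x
D^2 f = -336x^6 + 28x^5 - 36x^2 - 4
D^3 f = -2016x^5 + 140x^4 - 72x
matching coefficients of g against c_0 f + c_1 Df + … from the top degree down determines the c_i
solution: c_0 = 3, c_1 = -1/2, c_2 = -2, c_3 = 1/2


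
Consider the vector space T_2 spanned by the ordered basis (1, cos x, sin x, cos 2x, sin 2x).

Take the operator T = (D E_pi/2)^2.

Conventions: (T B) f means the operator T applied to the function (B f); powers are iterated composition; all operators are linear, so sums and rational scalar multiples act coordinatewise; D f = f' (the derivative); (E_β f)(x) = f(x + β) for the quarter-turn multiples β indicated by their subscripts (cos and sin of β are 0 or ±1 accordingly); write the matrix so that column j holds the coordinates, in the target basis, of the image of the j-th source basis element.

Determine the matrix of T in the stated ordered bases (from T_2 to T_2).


the matrix is [[0, 0, 0, 0, 0]; [0, 1, 0, 0, 0]; [0, 0, 1, 0, 0]; [0, 0, 0, -4, 0]; [0, 0, 0, 0, -4]] (rows listed top to bottom)

image of 1: 0
image of cos x: cos x
image of sin x: sin x
image of cos 2x: -4cos 2x
image of sin 2x: -4sin 2x
each image's coordinates form column j of the matrix


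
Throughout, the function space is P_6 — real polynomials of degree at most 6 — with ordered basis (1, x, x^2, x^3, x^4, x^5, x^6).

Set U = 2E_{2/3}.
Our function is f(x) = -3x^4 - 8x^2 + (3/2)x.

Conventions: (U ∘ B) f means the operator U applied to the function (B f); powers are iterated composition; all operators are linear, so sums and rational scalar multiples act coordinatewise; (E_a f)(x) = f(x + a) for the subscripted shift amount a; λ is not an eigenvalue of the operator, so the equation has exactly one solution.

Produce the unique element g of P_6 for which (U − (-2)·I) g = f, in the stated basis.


the result is g(x) = -(3/4)x^4 + x^3 - 2x^2 + (107/72)x - 1/8

write g with unknown coordinates in the stated basis and equate coefficients in (U − (-2)·I) g = f
solving from the highest basis element down gives g = -(3/4)x^4 + x^3 - 2x^2 + (107/72)x - 1/8
check: U g = -(3/2)x^4 - 2x^3 - 4x^2 - (53/36)x + 1/4
so U g − (-2)·g = -3x^4 - 8x^2 + (3/2)x = f ✓


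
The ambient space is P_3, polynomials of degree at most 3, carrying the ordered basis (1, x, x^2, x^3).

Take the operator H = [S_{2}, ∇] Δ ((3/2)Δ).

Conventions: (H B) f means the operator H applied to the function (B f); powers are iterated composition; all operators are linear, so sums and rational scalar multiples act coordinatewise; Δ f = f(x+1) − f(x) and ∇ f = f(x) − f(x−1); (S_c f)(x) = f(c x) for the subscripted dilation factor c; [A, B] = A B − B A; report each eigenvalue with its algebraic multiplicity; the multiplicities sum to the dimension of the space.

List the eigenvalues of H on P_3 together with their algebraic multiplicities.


λ = 0 (multiplicity 4)

image of 1: 0
image of x: 0
image of x^2: 0
image of x^3: -9
the matrix is upper triangular; its diagonal is (0, 0, 0, 0)
for a triangular matrix the eigenvalues are the diagonal entries, with algebraic multiplicity their repetition count


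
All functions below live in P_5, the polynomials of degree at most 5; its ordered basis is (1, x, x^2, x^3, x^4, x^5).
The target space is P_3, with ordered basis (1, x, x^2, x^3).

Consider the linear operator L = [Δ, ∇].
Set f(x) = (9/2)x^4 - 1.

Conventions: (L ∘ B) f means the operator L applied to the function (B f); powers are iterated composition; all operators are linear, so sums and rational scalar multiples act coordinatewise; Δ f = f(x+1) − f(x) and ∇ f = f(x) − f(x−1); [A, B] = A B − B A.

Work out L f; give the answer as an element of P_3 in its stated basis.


the image equals g(x) = 0

∇ f = 18x^3 - 27x^2 + 18x - 9/2
Δ ∇ f = 54x^2 + 9
Δ f = 18x^3 + 27x^2 + 18x + 9/2
∇ Δ f = 54x^2 + 9
[Δ, ∇] f = 0


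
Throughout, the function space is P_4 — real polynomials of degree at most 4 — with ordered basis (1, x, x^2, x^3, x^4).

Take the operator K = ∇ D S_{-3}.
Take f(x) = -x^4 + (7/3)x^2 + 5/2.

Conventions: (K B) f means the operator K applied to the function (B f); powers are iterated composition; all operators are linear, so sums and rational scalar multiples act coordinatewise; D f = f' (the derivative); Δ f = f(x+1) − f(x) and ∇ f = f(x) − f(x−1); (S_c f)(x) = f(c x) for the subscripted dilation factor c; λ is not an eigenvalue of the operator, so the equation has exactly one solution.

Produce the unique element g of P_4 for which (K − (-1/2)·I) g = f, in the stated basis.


write g with unknown coordinates in the stated basis and equate coefficients in (K − (-1/2)·I) g = f
solving from the highest basis element down gives g = -2x^4 + (11678/3)x^2 - 3888x - 138835
check: K g = -1944x^2 + 1944x + 69420
so K g − (-1/2)·g = -x^4 + (7/3)x^2 + 5/2 = f ✓

the image equals g(x) = -2x^4 + (11678/3)x^2 - 3888x - 138835


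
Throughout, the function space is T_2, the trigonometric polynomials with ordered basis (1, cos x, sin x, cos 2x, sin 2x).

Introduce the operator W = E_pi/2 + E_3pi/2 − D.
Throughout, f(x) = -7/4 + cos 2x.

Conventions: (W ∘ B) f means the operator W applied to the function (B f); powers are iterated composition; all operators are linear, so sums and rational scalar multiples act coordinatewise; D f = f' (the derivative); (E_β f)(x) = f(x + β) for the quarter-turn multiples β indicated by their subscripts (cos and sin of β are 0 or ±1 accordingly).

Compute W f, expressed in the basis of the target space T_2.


the result is g(x) = -7/2 - 2cos 2x + 2sin 2x

E_pi/2 f = -7/4 - cos 2x
E_3pi/2 f = -7/4 - cos 2x
D f = -2sin 2x
(-D) f = 2sin 2x
(E_pi/2 + E_3pi/2 − D) f = -7/2 - 2cos 2x + 2sin 2x


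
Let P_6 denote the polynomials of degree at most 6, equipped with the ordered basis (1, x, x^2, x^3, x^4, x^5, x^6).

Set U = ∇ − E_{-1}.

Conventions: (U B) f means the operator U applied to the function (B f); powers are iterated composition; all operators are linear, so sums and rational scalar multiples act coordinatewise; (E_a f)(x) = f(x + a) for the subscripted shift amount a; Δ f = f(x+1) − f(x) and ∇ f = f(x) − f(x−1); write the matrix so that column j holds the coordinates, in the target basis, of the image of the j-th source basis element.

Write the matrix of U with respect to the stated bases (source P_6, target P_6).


image of 1: -1
image of x: -x + 2
image of x^2: -x^2 + 4x - 2
image of x^3: -x^3 + 6x^2 - 6x + 2
image of x^4: -x^4 + 8x^3 - 12x^2 + 8x - 2
image of x^5: -x^5 + 10x^4 - 20x^3 + 20x^2 - 10x + 2
image of x^6: -x^6 + 12x^5 - 30x^4 + 40x^3 - 30x^2 + 12x - 2
each image's coordinates form column j of the matrix

the matrix is [[-1, 2, -2, 2, -2, 2, -2]; [0, -1, 4, -6, 8, -10, 12]; [0, 0, -1, 6, -12, 20, -30]; [0, 0, 0, -1, 8, -20, 40]; [0, 0, 0, 0, -1, 10, -30]; [0, 0, 0, 0, 0, -1, 12]; [0, 0, 0, 0, 0, 0, -1]] (rows listed top to bottom)


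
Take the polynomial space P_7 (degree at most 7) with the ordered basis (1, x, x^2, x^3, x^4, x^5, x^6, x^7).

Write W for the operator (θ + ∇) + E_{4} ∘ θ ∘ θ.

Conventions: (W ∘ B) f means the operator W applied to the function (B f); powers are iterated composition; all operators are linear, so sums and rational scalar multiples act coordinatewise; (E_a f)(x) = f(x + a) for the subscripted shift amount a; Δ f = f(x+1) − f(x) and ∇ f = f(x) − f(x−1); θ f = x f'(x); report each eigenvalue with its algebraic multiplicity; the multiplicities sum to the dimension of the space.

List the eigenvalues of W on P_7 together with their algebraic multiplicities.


λ = 0 (multiplicity 1), λ = 2 (multiplicity 1), λ = 6 (multiplicity 1), λ = 12 (multiplicity 1), λ = 20 (multiplicity 1), λ = 30 (multiplicity 1), λ = 42 (multiplicity 1), λ = 56 (multiplicity 1)

image of 1: 0
image of x: 2x + 5
image of x^2: 6x^2 + 34x + 63
image of x^3: 12x^3 + 111x^2 + 429x + 577
image of x^4: 20x^4 + 260x^3 + 1530x^2 + 4100x + 4095
image of x^5: 30x^5 + 505x^4 + 3990x^3 + 16010x^2 + 31995x + 25601
image of x^6: 42x^6 + 870x^5 + 8625x^4 + 46100x^3 + 138225x^2 + 221190x + 147455
image of x^7: 56x^7 + 1379x^6 + 16443x^5 + 109795x^4 + 439005x^3 + 1053717x^2 + 1404921x + 802817
the matrix is upper triangular; its diagonal is (0, 2, 6, 12, 20, 30, 42, 56)
for a triangular matrix the eigenvalues are the diagonal entries, with algebraic multiplicity their repetition count
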